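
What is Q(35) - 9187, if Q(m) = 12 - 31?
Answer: -9206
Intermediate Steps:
Q(m) = -19
Q(35) - 9187 = -19 - 9187 = -9206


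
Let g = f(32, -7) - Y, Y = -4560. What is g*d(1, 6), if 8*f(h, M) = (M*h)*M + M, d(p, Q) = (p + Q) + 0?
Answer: 266287/8 ≈ 33286.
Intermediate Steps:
d(p, Q) = Q + p (d(p, Q) = (Q + p) + 0 = Q + p)
f(h, M) = M/8 + h*M**2/8 (f(h, M) = ((M*h)*M + M)/8 = (h*M**2 + M)/8 = (M + h*M**2)/8 = M/8 + h*M**2/8)
g = 38041/8 (g = (1/8)*(-7)*(1 - 7*32) - 1*(-4560) = (1/8)*(-7)*(1 - 224) + 4560 = (1/8)*(-7)*(-223) + 4560 = 1561/8 + 4560 = 38041/8 ≈ 4755.1)
g*d(1, 6) = 38041*(6 + 1)/8 = (38041/8)*7 = 266287/8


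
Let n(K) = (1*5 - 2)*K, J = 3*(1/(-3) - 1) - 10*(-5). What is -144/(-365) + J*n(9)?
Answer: 453474/365 ≈ 1242.4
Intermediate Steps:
J = 46 (J = 3*(-⅓ - 1) + 50 = 3*(-4/3) + 50 = -4 + 50 = 46)
n(K) = 3*K (n(K) = (5 - 2)*K = 3*K)
-144/(-365) + J*n(9) = -144/(-365) + 46*(3*9) = -144*(-1/365) + 46*27 = 144/365 + 1242 = 453474/365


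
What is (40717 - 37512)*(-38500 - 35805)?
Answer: -238147525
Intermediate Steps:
(40717 - 37512)*(-38500 - 35805) = 3205*(-74305) = -238147525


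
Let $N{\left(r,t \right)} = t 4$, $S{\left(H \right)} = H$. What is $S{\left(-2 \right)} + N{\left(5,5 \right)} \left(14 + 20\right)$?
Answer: $678$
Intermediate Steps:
$N{\left(r,t \right)} = 4 t$
$S{\left(-2 \right)} + N{\left(5,5 \right)} \left(14 + 20\right) = -2 + 4 \cdot 5 \left(14 + 20\right) = -2 + 20 \cdot 34 = -2 + 680 = 678$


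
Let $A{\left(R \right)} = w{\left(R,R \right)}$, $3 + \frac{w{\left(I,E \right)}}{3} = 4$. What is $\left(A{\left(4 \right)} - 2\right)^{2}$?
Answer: $1$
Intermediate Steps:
$w{\left(I,E \right)} = 3$ ($w{\left(I,E \right)} = -9 + 3 \cdot 4 = -9 + 12 = 3$)
$A{\left(R \right)} = 3$
$\left(A{\left(4 \right)} - 2\right)^{2} = \left(3 - 2\right)^{2} = 1^{2} = 1$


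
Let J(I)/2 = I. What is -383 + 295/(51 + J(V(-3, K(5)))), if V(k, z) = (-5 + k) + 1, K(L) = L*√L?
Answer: -13876/37 ≈ -375.03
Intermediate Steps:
K(L) = L^(3/2)
V(k, z) = -4 + k
J(I) = 2*I
-383 + 295/(51 + J(V(-3, K(5)))) = -383 + 295/(51 + 2*(-4 - 3)) = -383 + 295/(51 + 2*(-7)) = -383 + 295/(51 - 14) = -383 + 295/37 = -13876/37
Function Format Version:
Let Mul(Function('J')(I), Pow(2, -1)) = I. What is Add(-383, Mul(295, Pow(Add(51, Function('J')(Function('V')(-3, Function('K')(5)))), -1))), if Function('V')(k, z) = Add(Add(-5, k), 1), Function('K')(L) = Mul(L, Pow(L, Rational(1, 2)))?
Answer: Rational(-13876, 37) ≈ -375.03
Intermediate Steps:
Function('K')(L) = Pow(L, Rational(3, 2))
Function('V')(k, z) = Add(-4, k)
Function('J')(I) = Mul(2, I)
Add(-383, Mul(295, Pow(Add(51, Function('J')(Function('V')(-3, Function('K')(5)))), -1))) = Add(-383, Mul(295, Pow(Add(51, Mul(2, Add(-4, -3))), -1))) = Add(-383, Mul(295, Pow(Add(51, Mul(2, -7)), -1))) = Add(-383, Mul(295, Pow(Add(51, -14), -1))) = Add(-383, Mul(295, Pow(37, -1))) = Add(-383, Mul(295, Rational(1, 37))) = Add(-383, Rational(295, 37)) = Rational(-13876, 37)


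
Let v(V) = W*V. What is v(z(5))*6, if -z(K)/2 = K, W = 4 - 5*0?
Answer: -240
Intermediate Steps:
W = 4 (W = 4 + 0 = 4)
z(K) = -2*K
v(V) = 4*V
v(z(5))*6 = (4*(-2*5))*6 = (4*(-10))*6 = -40*6 = -240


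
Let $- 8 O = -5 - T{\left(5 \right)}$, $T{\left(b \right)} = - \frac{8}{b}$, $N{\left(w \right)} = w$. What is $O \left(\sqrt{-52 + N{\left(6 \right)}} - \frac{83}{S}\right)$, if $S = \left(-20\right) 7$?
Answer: $\frac{1411}{5600} + \frac{17 i \sqrt{46}}{40} \approx 0.25196 + 2.8825 i$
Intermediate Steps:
$S = -140$
$O = \frac{17}{40}$ ($O = - \frac{-5 - - \frac{8}{5}}{8} = - \frac{-5 + \frac{8}{5}}{8} = \left(- \frac{1}{8}\right) \left(- \frac{17}{5}\right) = \frac{17}{40} \approx 0.425$)
$O \left(\sqrt{-52 + N{\left(6 \right)}} - \frac{83}{S}\right) = \frac{17 \left(\sqrt{-52 + 6} - \frac{83}{-140}\right)}{40} = \frac{17 \left(\sqrt{-46} - - \frac{83}{140}\right)}{40} = \frac{17 \left(i \sqrt{46} + \frac{83}{140}\right)}{40} = \frac{17 \left(\frac{83}{140} + i \sqrt{46}\right)}{40} = \frac{1411}{5600} + \frac{17 i \sqrt{46}}{40}$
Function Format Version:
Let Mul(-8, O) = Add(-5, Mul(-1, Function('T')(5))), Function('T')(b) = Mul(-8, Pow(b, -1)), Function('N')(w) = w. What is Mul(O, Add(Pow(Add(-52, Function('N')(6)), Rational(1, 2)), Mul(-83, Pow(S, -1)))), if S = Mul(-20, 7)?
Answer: Add(Rational(1411, 5600), Mul(Rational(17, 40), I, Pow(46, Rational(1, 2)))) ≈ Add(0.25196, Mul(2.8825, I))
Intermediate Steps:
S = -140
O = Rational(17, 40) (O = Mul(Rational(-1, 8), Add(-5, Mul(-1, Mul(-8, Pow(5, -1))))) = Mul(Rational(-1, 8), Add(-5, Mul(-1, Mul(-8, Rational(1, 5))))) = Mul(Rational(-1, 8), Add(-5, Mul(-1, Rational(-8, 5)))) = Mul(Rational(-1, 8), Add(-5, Rational(8, 5))) = Mul(Rational(-1, 8), Rational(-17, 5)) = Rational(17, 40) ≈ 0.42500)
Mul(O, Add(Pow(Add(-52, Function('N')(6)), Rational(1, 2)), Mul(-83, Pow(S, -1)))) = Mul(Rational(17, 40), Add(Pow(Add(-52, 6), Rational(1, 2)), Mul(-83, Pow(-140, -1)))) = Mul(Rational(17, 40), Add(Pow(-46, Rational(1, 2)), Mul(-83, Rational(-1, 140)))) = Mul(Rational(17, 40), Add(Mul(I, Pow(46, Rational(1, 2))), Rational(83, 140))) = Mul(Rational(17, 40), Add(Rational(83, 140), Mul(I, Pow(46, Rational(1, 2))))) = Add(Rational(1411, 5600), Mul(Rational(17, 40), I, Pow(46, Rational(1, 2))))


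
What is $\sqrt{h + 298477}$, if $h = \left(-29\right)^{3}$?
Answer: $2 \sqrt{68522} \approx 523.53$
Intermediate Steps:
$h = -24389$
$\sqrt{h + 298477} = \sqrt{-24389 + 298477} = \sqrt{274088} = 2 \sqrt{68522}$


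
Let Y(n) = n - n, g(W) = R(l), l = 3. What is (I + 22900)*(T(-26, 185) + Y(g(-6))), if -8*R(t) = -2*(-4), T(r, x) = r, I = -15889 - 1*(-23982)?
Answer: -805818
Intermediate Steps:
I = 8093 (I = -15889 + 23982 = 8093)
R(t) = -1 (R(t) = -(-1)*(-4)/4 = -⅛*8 = -1)
g(W) = -1
Y(n) = 0
(I + 22900)*(T(-26, 185) + Y(g(-6))) = (8093 + 22900)*(-26 + 0) = 30993*(-26) = -805818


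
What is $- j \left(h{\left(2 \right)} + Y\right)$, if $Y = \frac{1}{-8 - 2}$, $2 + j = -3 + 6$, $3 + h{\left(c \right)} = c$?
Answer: $\frac{11}{10} \approx 1.1$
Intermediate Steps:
$h{\left(c \right)} = -3 + c$
$j = 1$ ($j = -2 + \left(-3 + 6\right) = -2 + 3 = 1$)
$Y = - \frac{1}{10}$ ($Y = \frac{1}{-10} = - \frac{1}{10} \approx -0.1$)
$- j \left(h{\left(2 \right)} + Y\right) = - 1 \left(\left(-3 + 2\right) - \frac{1}{10}\right) = - 1 \left(-1 - \frac{1}{10}\right) = - \frac{1 \left(-11\right)}{10} = \left(-1\right) \left(- \frac{11}{10}\right) = \frac{11}{10}$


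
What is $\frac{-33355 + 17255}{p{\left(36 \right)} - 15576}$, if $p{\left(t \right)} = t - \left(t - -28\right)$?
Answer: $\frac{4025}{3901} \approx 1.0318$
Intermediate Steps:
$p{\left(t \right)} = -28$ ($p{\left(t \right)} = t - \left(t + 28\right) = t - \left(28 + t\right) = -28$)
$\frac{-33355 + 17255}{p{\left(36 \right)} - 15576} = \frac{-33355 + 17255}{-28 - 15576} = - \frac{16100}{-15604} = \left(-16100\right) \left(- \frac{1}{15604}\right) = \frac{4025}{3901}$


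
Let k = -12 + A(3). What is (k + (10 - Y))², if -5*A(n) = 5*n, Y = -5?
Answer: 0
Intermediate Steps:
A(n) = -n
k = -15 (k = -12 - 1*3 = -12 - 3 = -15)
(k + (10 - Y))² = (-15 + (10 - 1*(-5)))² = (-15 + (10 + 5))² = (-15 + 15)² = 0² = 0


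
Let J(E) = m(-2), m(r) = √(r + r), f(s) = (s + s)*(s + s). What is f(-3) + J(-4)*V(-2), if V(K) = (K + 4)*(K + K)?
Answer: 36 - 16*I ≈ 36.0 - 16.0*I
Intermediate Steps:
f(s) = 4*s² (f(s) = (2*s)*(2*s) = 4*s²)
m(r) = √2*√r (m(r) = √(2*r) = √2*√r)
J(E) = 2*I (J(E) = √2*√(-2) = √2*(I*√2) = 2*I)
V(K) = 2*K*(4 + K) (V(K) = (4 + K)*(2*K) = 2*K*(4 + K))
f(-3) + J(-4)*V(-2) = 4*(-3)² + (2*I)*(2*(-2)*(4 - 2)) = 4*9 + (2*I)*(2*(-2)*2) = 36 + (2*I)*(-8) = 36 - 16*I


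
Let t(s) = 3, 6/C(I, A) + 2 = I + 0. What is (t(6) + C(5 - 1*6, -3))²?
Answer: 1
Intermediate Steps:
C(I, A) = 6/(-2 + I) (C(I, A) = 6/(-2 + (I + 0)) = 6/(-2 + I))
(t(6) + C(5 - 1*6, -3))² = (3 + 6/(-2 + (5 - 1*6)))² = (3 + 6/(-2 + (5 - 6)))² = (3 + 6/(-2 - 1))² = (3 + 6/(-3))² = (3 + 6*(-⅓))² = (3 - 2)² = 1² = 1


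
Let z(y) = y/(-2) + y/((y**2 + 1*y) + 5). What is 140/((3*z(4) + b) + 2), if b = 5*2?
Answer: 1750/81 ≈ 21.605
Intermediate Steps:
b = 10
z(y) = -y/2 + y/(5 + y + y**2) (z(y) = y*(-1/2) + y/((y**2 + y) + 5) = -y/2 + y/((y + y**2) + 5) = -y/2 + y/(5 + y + y**2))
140/((3*z(4) + b) + 2) = 140/((3*(-1*4*(3 + 4 + 4**2)/(10 + 2*4 + 2*4**2)) + 10) + 2) = 140/((3*(-1*4*(3 + 4 + 16)/(10 + 8 + 2*16)) + 10) + 2) = 140/((3*(-1*4*23/(10 + 8 + 32)) + 10) + 2) = 140/((3*(-1*4*23/50) + 10) + 2) = 140/((3*(-1*4*1/50*23) + 10) + 2) = 140/((3*(-46/25) + 10) + 2) = 140/((-138/25 + 10) + 2) = 140/(112/25 + 2) = 140/(162/25) = (25/162)*140 = 1750/81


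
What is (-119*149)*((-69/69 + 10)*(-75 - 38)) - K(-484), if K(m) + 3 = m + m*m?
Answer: 17798658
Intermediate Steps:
K(m) = -3 + m + m**2 (K(m) = -3 + (m + m*m) = -3 + (m + m**2) = -3 + m + m**2)
(-119*149)*((-69/69 + 10)*(-75 - 38)) - K(-484) = (-119*149)*((-69/69 + 10)*(-75 - 38)) - (-3 - 484 + (-484)**2) = -17731*(-69*1/69 + 10)*(-113) - (-3 - 484 + 234256) = -17731*(-1 + 10)*(-113) - 1*233769 = -159579*(-113) - 233769 = -17731*(-1017) - 233769 = 18032427 - 233769 = 17798658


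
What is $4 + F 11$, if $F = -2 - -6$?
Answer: $48$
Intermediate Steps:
$F = 4$ ($F = -2 + 6 = 4$)
$4 + F 11 = 4 + 4 \cdot 11 = 4 + 44 = 48$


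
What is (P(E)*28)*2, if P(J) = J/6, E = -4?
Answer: -112/3 ≈ -37.333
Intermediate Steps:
P(J) = J/6 (P(J) = J*(⅙) = J/6)
(P(E)*28)*2 = (((⅙)*(-4))*28)*2 = -⅔*28*2 = -56/3*2 = -112/3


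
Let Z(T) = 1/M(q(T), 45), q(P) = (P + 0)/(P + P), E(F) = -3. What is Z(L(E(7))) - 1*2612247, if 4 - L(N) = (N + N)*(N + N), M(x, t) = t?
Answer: -117551114/45 ≈ -2.6122e+6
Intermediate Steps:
q(P) = 1/2 (q(P) = P/((2*P)) = P*(1/(2*P)) = 1/2)
L(N) = 4 - 4*N**2 (L(N) = 4 - (N + N)*(N + N) = 4 - 2*N*2*N = 4 - 4*N**2)
Z(T) = 1/45
Z(L(E(7))) - 1*2612247 = 1/45 - 1*2612247 = 1/45 - 2612247 = -117551114/45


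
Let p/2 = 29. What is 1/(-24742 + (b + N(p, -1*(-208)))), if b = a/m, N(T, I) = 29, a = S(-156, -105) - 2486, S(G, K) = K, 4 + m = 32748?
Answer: -32744/809205063 ≈ -4.0464e-5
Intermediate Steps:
p = 58 (p = 2*29 = 58)
m = 32744 (m = -4 + 32748 = 32744)
a = -2591 (a = -105 - 2486 = -2591)
b = -2591/32744 ≈ -0.079129
1/(-24742 + (b + N(p, -1*(-208)))) = 1/(-24742 + (-2591/32744 + 29)) = 1/(-24742 + 946985/32744) = 1/(-809205063/32744) = -32744/809205063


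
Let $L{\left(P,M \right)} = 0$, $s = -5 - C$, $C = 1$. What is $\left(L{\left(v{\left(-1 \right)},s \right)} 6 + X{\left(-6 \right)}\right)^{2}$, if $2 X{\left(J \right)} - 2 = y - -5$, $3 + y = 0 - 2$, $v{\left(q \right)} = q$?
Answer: $1$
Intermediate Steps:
$y = -5$ ($y = -3 + \left(0 - 2\right) = -3 - 2 = -5$)
$s = -6$ ($s = -5 - 1 = -6$)
$X{\left(J \right)} = 1$ ($X{\left(J \right)} = 1 + \frac{-5 - -5}{2} = 1 + \frac{-5 + 5}{2} = 1 + \frac{1}{2} \cdot 0 = 1 + 0 = 1$)
$\left(L{\left(v{\left(-1 \right)},s \right)} 6 + X{\left(-6 \right)}\right)^{2} = \left(0 \cdot 6 + 1\right)^{2} = \left(0 + 1\right)^{2} = 1^{2} = 1$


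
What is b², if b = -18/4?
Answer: 81/4 ≈ 20.250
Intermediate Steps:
b = -9/2 (b = -18*¼ = -9/2 ≈ -4.5000)
b² = (-9/2)² = 81/4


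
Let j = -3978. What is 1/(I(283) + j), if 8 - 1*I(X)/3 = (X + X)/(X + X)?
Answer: -1/3957 ≈ -0.00025272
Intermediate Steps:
I(X) = 21 (I(X) = 24 - 3*(X + X)/(X + X) = 24 - 3*2*X/(2*X) = 24 - 3*2*X*1/(2*X) = 24 - 3*1 = 24 - 3 = 21)
1/(I(283) + j) = 1/(21 - 3978) = 1/(-3957) = -1/3957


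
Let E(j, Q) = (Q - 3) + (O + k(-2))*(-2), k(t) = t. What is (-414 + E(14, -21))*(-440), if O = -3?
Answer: 188320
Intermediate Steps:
E(j, Q) = 7 + Q (E(j, Q) = (Q - 3) + (-3 - 2)*(-2) = (-3 + Q) - 5*(-2) = (-3 + Q) + 10 = 7 + Q)
(-414 + E(14, -21))*(-440) = (-414 + (7 - 21))*(-440) = (-414 - 14)*(-440) = -428*(-440) = 188320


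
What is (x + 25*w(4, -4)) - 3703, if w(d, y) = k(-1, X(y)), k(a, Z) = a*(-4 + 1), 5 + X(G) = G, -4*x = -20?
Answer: -3623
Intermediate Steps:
x = 5 (x = -¼*(-20) = 5)
X(G) = -5 + G
k(a, Z) = -3*a (k(a, Z) = a*(-3) = -3*a)
w(d, y) = 3 (w(d, y) = -3*(-1) = 3)
(x + 25*w(4, -4)) - 3703 = (5 + 25*3) - 3703 = (5 + 75) - 3703 = 80 - 3703 = -3623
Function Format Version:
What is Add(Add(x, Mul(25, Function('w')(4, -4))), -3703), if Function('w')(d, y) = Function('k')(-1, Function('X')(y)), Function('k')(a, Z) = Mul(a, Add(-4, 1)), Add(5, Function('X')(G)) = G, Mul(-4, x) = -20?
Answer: -3623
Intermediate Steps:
x = 5 (x = Mul(Rational(-1, 4), -20) = 5)
Function('X')(G) = Add(-5, G)
Function('k')(a, Z) = Mul(-3, a) (Function('k')(a, Z) = Mul(a, -3) = Mul(-3, a))
Function('w')(d, y) = 3 (Function('w')(d, y) = Mul(-3, -1) = 3)
Add(Add(x, Mul(25, Function('w')(4, -4))), -3703) = Add(Add(5, Mul(25, 3)), -3703) = Add(Add(5, 75), -3703) = Add(80, -3703) = -3623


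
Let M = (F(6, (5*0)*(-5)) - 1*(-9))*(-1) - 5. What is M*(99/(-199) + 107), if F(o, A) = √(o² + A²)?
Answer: -423880/199 ≈ -2130.1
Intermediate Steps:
F(o, A) = √(A² + o²)
M = -20 (M = (√(((5*0)*(-5))² + 6²) - 1*(-9))*(-1) - 5 = (√((0*(-5))² + 36) + 9)*(-1) - 5 = (√(0² + 36) + 9)*(-1) - 5 = (√(0 + 36) + 9)*(-1) - 5 = (√36 + 9)*(-1) - 5 = (6 + 9)*(-1) - 5 = 15*(-1) - 5 = -15 - 5 = -20)
M*(99/(-199) + 107) = -20*(99/(-199) + 107) = -20*(99*(-1/199) + 107) = -20*(-99/199 + 107) = -20*21194/199 = -423880/199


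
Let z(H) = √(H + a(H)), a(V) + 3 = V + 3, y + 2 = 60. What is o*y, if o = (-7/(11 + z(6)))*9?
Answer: -40194/109 + 7308*√3/109 ≈ -252.63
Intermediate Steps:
y = 58 (y = -2 + 60 = 58)
a(V) = V (a(V) = -3 + (V + 3) = -3 + (3 + V) = V)
z(H) = √2*√H (z(H) = √(H + H) = √(2*H) = √2*√H)
o = -63/(11 + 2*√3) (o = (-7/(11 + √2*√6))*9 = (-7/(11 + 2*√3))*9 = -7/(11 + 2*√3)*9 = -63/(11 + 2*√3) ≈ -4.3556)
o*y = (-693/109 + 126*√3/109)*58 = -40194/109 + 7308*√3/109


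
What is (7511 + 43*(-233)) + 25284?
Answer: 22776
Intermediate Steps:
(7511 + 43*(-233)) + 25284 = (7511 - 10019) + 25284 = -2508 + 25284 = 22776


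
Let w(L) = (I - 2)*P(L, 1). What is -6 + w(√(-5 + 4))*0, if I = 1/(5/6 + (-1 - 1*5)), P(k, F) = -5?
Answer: -6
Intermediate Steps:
I = -6/31 (I = 1/(5*(⅙) + (-1 - 5)) = 1/(⅚ - 6) = 1/(-31/6) = -6/31 ≈ -0.19355)
w(L) = 340/31 (w(L) = (-6/31 - 2)*(-5) = -68/31*(-5) = 340/31)
-6 + w(√(-5 + 4))*0 = -6 + (340/31)*0 = -6 + 0 = -6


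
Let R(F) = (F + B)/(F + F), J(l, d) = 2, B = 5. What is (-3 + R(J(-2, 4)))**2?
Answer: 25/16 ≈ 1.5625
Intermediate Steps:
R(F) = (5 + F)/(2*F) (R(F) = (F + 5)/(F + F) = (5 + F)/((2*F)) = (5 + F)*(1/(2*F)) = (5 + F)/(2*F))
(-3 + R(J(-2, 4)))**2 = (-3 + (1/2)*(5 + 2)/2)**2 = (-3 + (1/2)*(1/2)*7)**2 = (-3 + 7/4)**2 = (-5/4)**2 = 25/16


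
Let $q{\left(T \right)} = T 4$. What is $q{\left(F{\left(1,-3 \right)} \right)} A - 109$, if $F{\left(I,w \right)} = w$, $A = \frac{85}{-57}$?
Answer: $- \frac{1731}{19} \approx -91.105$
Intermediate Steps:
$A = - \frac{85}{57}$ ($A = 85 \left(- \frac{1}{57}\right) = - \frac{85}{57} \approx -1.4912$)
$q{\left(T \right)} = 4 T$
$q{\left(F{\left(1,-3 \right)} \right)} A - 109 = 4 \left(-3\right) \left(- \frac{85}{57}\right) - 109 = \left(-12\right) \left(- \frac{85}{57}\right) - 109 = \frac{340}{19} - 109 = - \frac{1731}{19}$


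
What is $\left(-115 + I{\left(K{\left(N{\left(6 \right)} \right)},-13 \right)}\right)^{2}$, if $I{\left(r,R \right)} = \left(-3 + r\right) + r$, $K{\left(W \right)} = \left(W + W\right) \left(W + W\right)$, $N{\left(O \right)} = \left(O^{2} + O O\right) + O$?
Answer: $2357490916$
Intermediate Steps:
$N{\left(O \right)} = O + 2 O^{2}$ ($N{\left(O \right)} = \left(O^{2} + O^{2}\right) + O = 2 O^{2} + O = O + 2 O^{2}$)
$K{\left(W \right)} = 4 W^{2}$ ($K{\left(W \right)} = 2 W 2 W = 4 W^{2}$)
$I{\left(r,R \right)} = -3 + 2 r$
$\left(-115 + I{\left(K{\left(N{\left(6 \right)} \right)},-13 \right)}\right)^{2} = \left(-115 - \left(3 - 2 \cdot 4 \left(6 \left(1 + 2 \cdot 6\right)\right)^{2}\right)\right)^{2} = \left(-115 - \left(3 - 2 \cdot 4 \left(6 \left(1 + 12\right)\right)^{2}\right)\right)^{2} = \left(-115 - \left(3 - 2 \cdot 4 \left(6 \cdot 13\right)^{2}\right)\right)^{2} = \left(-115 - \left(3 - 2 \cdot 4 \cdot 78^{2}\right)\right)^{2} = \left(-115 - \left(3 - 2 \cdot 4 \cdot 6084\right)\right)^{2} = \left(-115 + \left(-3 + 2 \cdot 24336\right)\right)^{2} = \left(-115 + \left(-3 + 48672\right)\right)^{2} = \left(-115 + 48669\right)^{2} = 48554^{2} = 2357490916$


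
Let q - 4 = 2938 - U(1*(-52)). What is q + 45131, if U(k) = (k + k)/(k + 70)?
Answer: 432709/9 ≈ 48079.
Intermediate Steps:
U(k) = 2*k/(70 + k) (U(k) = (2*k)/(70 + k) = 2*k/(70 + k))
q = 26530/9 (q = 4 + (2938 - 2*1*(-52)/(70 + 1*(-52))) = 4 + (2938 - 2*(-52)/(70 - 52)) = 4 + (2938 - 2*(-52)/18) = 4 + (2938 - 1*(-52/9)) = 4 + (2938 + 52/9) = 4 + 26494/9 = 26530/9 ≈ 2947.8)
q + 45131 = 26530/9 + 45131 = 432709/9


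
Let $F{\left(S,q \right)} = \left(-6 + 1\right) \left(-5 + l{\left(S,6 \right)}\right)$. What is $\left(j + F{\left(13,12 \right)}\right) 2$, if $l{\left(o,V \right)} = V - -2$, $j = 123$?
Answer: $216$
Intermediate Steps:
$l{\left(o,V \right)} = 2 + V$ ($l{\left(o,V \right)} = V + 2 = 2 + V$)
$F{\left(S,q \right)} = -15$ ($F{\left(S,q \right)} = \left(-6 + 1\right) \left(-5 + \left(2 + 6\right)\right) = - 5 \left(-5 + 8\right) = \left(-5\right) 3 = -15$)
$\left(j + F{\left(13,12 \right)}\right) 2 = \left(123 - 15\right) 2 = 108 \cdot 2 = 216$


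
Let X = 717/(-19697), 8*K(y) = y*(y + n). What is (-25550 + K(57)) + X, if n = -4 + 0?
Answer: -3966567899/157576 ≈ -25172.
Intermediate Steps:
n = -4
K(y) = y*(-4 + y)/8 (K(y) = (y*(y - 4))/8 = (y*(-4 + y))/8 = y*(-4 + y)/8)
X = -717/19697 (X = 717*(-1/19697) = -717/19697 ≈ -0.036402)
(-25550 + K(57)) + X = (-25550 + (1/8)*57*(-4 + 57)) - 717/19697 = (-25550 + (1/8)*57*53) - 717/19697 = (-25550 + 3021/8) - 717/19697 = -201379/8 - 717/19697 = -3966567899/157576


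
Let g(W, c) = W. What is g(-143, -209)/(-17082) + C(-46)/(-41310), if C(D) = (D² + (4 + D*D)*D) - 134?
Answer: 2333173/1005210 ≈ 2.3211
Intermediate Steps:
C(D) = -134 + D² + D*(4 + D²) (C(D) = (D² + (4 + D²)*D) - 134 = (D² + D*(4 + D²)) - 134 = -134 + D² + D*(4 + D²))
g(-143, -209)/(-17082) + C(-46)/(-41310) = -143/(-17082) + (-134 + (-46)² + (-46)³ + 4*(-46))/(-41310) = -143*(-1/17082) + (-134 + 2116 - 97336 - 184)*(-1/41310) = 11/1314 - 95538*(-1/41310) = 11/1314 + 15923/6885 = 2333173/1005210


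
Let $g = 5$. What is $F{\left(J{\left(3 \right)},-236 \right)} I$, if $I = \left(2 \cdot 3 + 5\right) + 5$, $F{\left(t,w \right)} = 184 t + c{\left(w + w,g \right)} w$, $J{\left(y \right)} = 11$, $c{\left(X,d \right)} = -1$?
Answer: $36160$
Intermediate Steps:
$F{\left(t,w \right)} = - w + 184 t$ ($F{\left(t,w \right)} = 184 t - w = - w + 184 t$)
$I = 16$ ($I = \left(6 + 5\right) + 5 = 11 + 5 = 16$)
$F{\left(J{\left(3 \right)},-236 \right)} I = \left(\left(-1\right) \left(-236\right) + 184 \cdot 11\right) 16 = \left(236 + 2024\right) 16 = 2260 \cdot 16 = 36160$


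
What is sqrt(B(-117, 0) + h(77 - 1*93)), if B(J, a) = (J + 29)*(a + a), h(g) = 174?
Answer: sqrt(174) ≈ 13.191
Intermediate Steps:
B(J, a) = 2*a*(29 + J) (B(J, a) = (29 + J)*(2*a) = 2*a*(29 + J))
sqrt(B(-117, 0) + h(77 - 1*93)) = sqrt(2*0*(29 - 117) + 174) = sqrt(2*0*(-88) + 174) = sqrt(0 + 174) = sqrt(174)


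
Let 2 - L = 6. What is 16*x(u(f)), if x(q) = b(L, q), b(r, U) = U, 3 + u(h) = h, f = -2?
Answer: -80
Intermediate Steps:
L = -4 (L = 2 - 1*6 = 2 - 6 = -4)
u(h) = -3 + h
x(q) = q
16*x(u(f)) = 16*(-3 - 2) = 16*(-5) = -80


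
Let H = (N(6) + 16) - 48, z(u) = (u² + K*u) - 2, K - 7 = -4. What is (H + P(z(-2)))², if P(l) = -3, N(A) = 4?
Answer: 961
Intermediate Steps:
K = 3 (K = 7 - 4 = 3)
z(u) = -2 + u² + 3*u (z(u) = (u² + 3*u) - 2 = -2 + u² + 3*u)
H = -28 (H = (4 + 16) - 48 = 20 - 48 = -28)
(H + P(z(-2)))² = (-28 - 3)² = (-31)² = 961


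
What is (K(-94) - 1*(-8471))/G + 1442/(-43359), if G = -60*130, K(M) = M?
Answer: -41607327/37577800 ≈ -1.1072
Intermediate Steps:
G = -7800
(K(-94) - 1*(-8471))/G + 1442/(-43359) = (-94 - 1*(-8471))/(-7800) + 1442/(-43359) = (-94 + 8471)*(-1/7800) + 1442*(-1/43359) = 8377*(-1/7800) - 1442/43359 = -8377/7800 - 1442/43359 = -41607327/37577800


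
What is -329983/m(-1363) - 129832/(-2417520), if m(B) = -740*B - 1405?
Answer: -16674294107/60874060170 ≈ -0.27391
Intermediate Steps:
m(B) = -1405 - 740*B
-329983/m(-1363) - 129832/(-2417520) = -329983/(-1405 - 740*(-1363)) - 129832/(-2417520) = -329983/(-1405 + 1008620) - 129832*(-1/2417520) = -329983/1007215 + 16229/302190 = -16674294107/60874060170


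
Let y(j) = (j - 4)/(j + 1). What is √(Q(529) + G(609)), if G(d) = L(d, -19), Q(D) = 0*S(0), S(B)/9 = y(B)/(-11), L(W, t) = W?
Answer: √609 ≈ 24.678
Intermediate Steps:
y(j) = (-4 + j)/(1 + j)
S(B) = -9*(-4 + B)/(11*(1 + B)) (S(B) = 9*(((-4 + B)/(1 + B))/(-11)) = 9*(((-4 + B)/(1 + B))*(-1/11)) = 9*(-(-4 + B)/(11*(1 + B))) = -9*(-4 + B)/(11*(1 + B)))
Q(D) = 0 (Q(D) = 0*(9*(4 - 1*0)/(11*(1 + 0))) = 0*((9/11)*(4 + 0)/1) = 0*((9/11)*1*4) = 0*(36/11) = 0)
G(d) = d
√(Q(529) + G(609)) = √(0 + 609) = √609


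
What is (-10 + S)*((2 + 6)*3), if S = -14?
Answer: -576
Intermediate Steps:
(-10 + S)*((2 + 6)*3) = (-10 - 14)*((2 + 6)*3) = -192*3 = -24*24 = -576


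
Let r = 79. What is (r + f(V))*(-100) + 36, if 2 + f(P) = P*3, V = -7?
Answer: -5564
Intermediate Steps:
f(P) = -2 + 3*P (f(P) = -2 + P*3 = -2 + 3*P)
(r + f(V))*(-100) + 36 = (79 + (-2 + 3*(-7)))*(-100) + 36 = (79 + (-2 - 21))*(-100) + 36 = (79 - 23)*(-100) + 36 = 56*(-100) + 36 = -5600 + 36 = -5564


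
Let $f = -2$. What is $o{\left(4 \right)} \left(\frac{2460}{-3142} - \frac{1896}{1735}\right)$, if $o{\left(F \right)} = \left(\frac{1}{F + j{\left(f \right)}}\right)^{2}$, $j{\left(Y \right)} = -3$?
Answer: $- \frac{5112666}{2725685} \approx -1.8757$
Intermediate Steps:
$o{\left(F \right)} = \frac{1}{\left(-3 + F\right)^{2}}$ ($o{\left(F \right)} = \left(\frac{1}{F - 3}\right)^{2} = \left(\frac{1}{-3 + F}\right)^{2} = \frac{1}{\left(-3 + F\right)^{2}}$)
$o{\left(4 \right)} \left(\frac{2460}{-3142} - \frac{1896}{1735}\right) = \frac{\frac{2460}{-3142} - \frac{1896}{1735}}{\left(-3 + 4\right)^{2}} = 1^{-2} \left(2460 \left(- \frac{1}{3142}\right) - \frac{1896}{1735}\right) = 1 \left(- \frac{1230}{1571} - \frac{1896}{1735}\right) = 1 \left(- \frac{5112666}{2725685}\right) = - \frac{5112666}{2725685}$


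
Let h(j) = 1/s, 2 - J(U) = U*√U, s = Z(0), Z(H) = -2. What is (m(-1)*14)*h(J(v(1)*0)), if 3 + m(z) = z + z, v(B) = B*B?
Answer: 35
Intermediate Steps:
v(B) = B²
s = -2
J(U) = 2 - U^(3/2) (J(U) = 2 - U*√U = 2 - U^(3/2))
m(z) = -3 + 2*z (m(z) = -3 + (z + z) = -3 + 2*z)
h(j) = -½ (h(j) = 1/(-2) = -½)
(m(-1)*14)*h(J(v(1)*0)) = ((-3 + 2*(-1))*14)*(-½) = ((-3 - 2)*14)*(-½) = -5*14*(-½) = -70*(-½) = 35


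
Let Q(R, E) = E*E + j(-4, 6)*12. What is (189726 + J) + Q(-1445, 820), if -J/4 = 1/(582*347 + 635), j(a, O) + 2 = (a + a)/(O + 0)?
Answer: 174649140650/202589 ≈ 8.6209e+5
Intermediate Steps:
j(a, O) = -2 + 2*a/O (j(a, O) = -2 + (a + a)/(O + 0) = -2 + (2*a)/O = -2 + 2*a/O)
Q(R, E) = -40 + E**2 (Q(R, E) = E*E + (-2 + 2*(-4)/6)*12 = E**2 + (-2 + 2*(-4)*(1/6))*12 = E**2 + (-2 - 4/3)*12 = E**2 - 10/3*12 = E**2 - 40 = -40 + E**2)
J = -4/202589 (J = -4/(582*347 + 635) = -4/(201954 + 635) = -4/202589 ≈ -1.9744e-5)
(189726 + J) + Q(-1445, 820) = (189726 - 4/202589) + (-40 + 820**2) = 38436400610/202589 + (-40 + 672400) = 38436400610/202589 + 672360 = 174649140650/202589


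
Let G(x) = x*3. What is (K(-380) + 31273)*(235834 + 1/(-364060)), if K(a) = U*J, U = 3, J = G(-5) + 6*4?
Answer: 134367341251035/18203 ≈ 7.3816e+9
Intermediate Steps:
G(x) = 3*x
J = 9 (J = 3*(-5) + 6*4 = -15 + 24 = 9)
K(a) = 27 (K(a) = 3*9 = 27)
(K(-380) + 31273)*(235834 + 1/(-364060)) = (27 + 31273)*(235834 + 1/(-364060)) = 31300*(235834 - 1/364060) = 31300*(85857726039/364060) = 134367341251035/18203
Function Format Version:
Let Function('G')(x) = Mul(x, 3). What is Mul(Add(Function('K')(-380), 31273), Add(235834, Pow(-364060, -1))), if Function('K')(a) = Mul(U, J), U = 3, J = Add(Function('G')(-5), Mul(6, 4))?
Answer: Rational(134367341251035, 18203) ≈ 7.3816e+9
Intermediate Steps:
Function('G')(x) = Mul(3, x)
J = 9 (J = Add(Mul(3, -5), Mul(6, 4)) = Add(-15, 24) = 9)
Function('K')(a) = 27 (Function('K')(a) = Mul(3, 9) = 27)
Mul(Add(Function('K')(-380), 31273), Add(235834, Pow(-364060, -1))) = Mul(Add(27, 31273), Add(235834, Pow(-364060, -1))) = Mul(31300, Add(235834, Rational(-1, 364060))) = Mul(31300, Rational(85857726039, 364060)) = Rational(134367341251035, 18203)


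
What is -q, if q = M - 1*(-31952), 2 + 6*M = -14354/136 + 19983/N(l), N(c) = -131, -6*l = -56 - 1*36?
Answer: -1705453649/53448 ≈ -31909.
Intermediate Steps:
l = 46/3 (l = -(-56 - 1*36)/6 = -(-56 - 36)/6 = -⅙*(-92) = 46/3 ≈ 15.333)
M = -2316847/53448 (M = -⅓ + (-14354/136 + 19983/(-131))/6 = -⅓ + (-14354*1/136 + 19983*(-1/131))/6 = -⅓ + (-7177/68 - 19983/131)/6 = -⅓ + (⅙)*(-2299031/8908) = -⅓ - 2299031/53448 = -2316847/53448 ≈ -43.348)
q = 1705453649/53448 (q = -2316847/53448 - 1*(-31952) = -2316847/53448 + 31952 = 1705453649/53448 ≈ 31909.)
-q = -1*1705453649/53448 = -1705453649/53448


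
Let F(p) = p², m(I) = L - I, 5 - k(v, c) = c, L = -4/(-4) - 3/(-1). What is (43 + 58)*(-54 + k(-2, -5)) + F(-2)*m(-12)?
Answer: -4380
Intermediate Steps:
L = 4 (L = -4*(-¼) - 3*(-1) = 1 + 3 = 4)
k(v, c) = 5 - c
m(I) = 4 - I
(43 + 58)*(-54 + k(-2, -5)) + F(-2)*m(-12) = (43 + 58)*(-54 + (5 - 1*(-5))) + (-2)²*(4 - 1*(-12)) = 101*(-54 + (5 + 5)) + 4*(4 + 12) = 101*(-54 + 10) + 4*16 = 101*(-44) + 64 = -4444 + 64 = -4380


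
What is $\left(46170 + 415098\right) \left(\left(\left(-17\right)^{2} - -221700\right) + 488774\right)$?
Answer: $327852227484$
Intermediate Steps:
$\left(46170 + 415098\right) \left(\left(\left(-17\right)^{2} - -221700\right) + 488774\right) = 461268 \left(\left(289 + 221700\right) + 488774\right) = 461268 \left(221989 + 488774\right) = 461268 \cdot 710763 = 327852227484$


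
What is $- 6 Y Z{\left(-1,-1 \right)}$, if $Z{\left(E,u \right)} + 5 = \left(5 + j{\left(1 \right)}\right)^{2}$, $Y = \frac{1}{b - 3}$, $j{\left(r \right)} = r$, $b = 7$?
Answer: $- \frac{93}{2} \approx -46.5$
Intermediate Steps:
$Y = \frac{1}{4}$ ($Y = \frac{1}{7 - 3} = \frac{1}{4} \approx 0.25$)
$Z{\left(E,u \right)} = 31$ ($Z{\left(E,u \right)} = -5 + \left(5 + 1\right)^{2} = -5 + 6^{2} = -5 + 36 = 31$)
$- 6 Y Z{\left(-1,-1 \right)} = \left(-6\right) \frac{1}{4} \cdot 31 = \left(- \frac{3}{2}\right) 31 = - \frac{93}{2}$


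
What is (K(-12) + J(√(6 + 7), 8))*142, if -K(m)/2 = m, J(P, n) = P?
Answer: 3408 + 142*√13 ≈ 3920.0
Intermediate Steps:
K(m) = -2*m
(K(-12) + J(√(6 + 7), 8))*142 = (-2*(-12) + √(6 + 7))*142 = (24 + √13)*142 = 3408 + 142*√13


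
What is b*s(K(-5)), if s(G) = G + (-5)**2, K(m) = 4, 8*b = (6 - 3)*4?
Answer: 87/2 ≈ 43.500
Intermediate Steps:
b = 3/2 (b = ((6 - 3)*4)/8 = (3*4)/8 = (1/8)*12 = 3/2 ≈ 1.5000)
s(G) = 25 + G (s(G) = G + 25 = 25 + G)
b*s(K(-5)) = 3*(25 + 4)/2 = (3/2)*29 = 87/2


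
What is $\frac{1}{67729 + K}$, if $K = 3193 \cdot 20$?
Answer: $\frac{1}{131589} \approx 7.5994 \cdot 10^{-6}$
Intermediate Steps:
$K = 63860$
$\frac{1}{67729 + K} = \frac{1}{67729 + 63860} = \frac{1}{131589}$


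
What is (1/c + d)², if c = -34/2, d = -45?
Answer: 586756/289 ≈ 2030.3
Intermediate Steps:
c = -17 (c = -34*½ = -17)
(1/c + d)² = (1/(-17) - 45)² = (-1/17 - 45)² = (-766/17)² = 586756/289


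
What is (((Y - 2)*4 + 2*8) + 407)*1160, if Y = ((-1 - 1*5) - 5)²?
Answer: 1042840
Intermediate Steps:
Y = 121 (Y = ((-1 - 5) - 5)² = (-6 - 5)² = (-11)² = 121)
(((Y - 2)*4 + 2*8) + 407)*1160 = (((121 - 2)*4 + 2*8) + 407)*1160 = ((119*4 + 16) + 407)*1160 = ((476 + 16) + 407)*1160 = (492 + 407)*1160 = 899*1160 = 1042840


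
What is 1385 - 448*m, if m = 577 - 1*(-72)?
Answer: -289367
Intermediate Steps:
m = 649 (m = 577 + 72 = 649)
1385 - 448*m = 1385 - 448*649 = 1385 - 290752 = -289367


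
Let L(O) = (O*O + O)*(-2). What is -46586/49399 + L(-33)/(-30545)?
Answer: -1318638682/1508892455 ≈ -0.87391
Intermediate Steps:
L(O) = -2*O - 2*O**2 (L(O) = (O**2 + O)*(-2) = (O + O**2)*(-2) = -2*O - 2*O**2)
-46586/49399 + L(-33)/(-30545) = -46586/49399 - 2*(-33)*(1 - 33)/(-30545) = -46586*1/49399 - 2*(-33)*(-32)*(-1/30545) = -46586/49399 - 2112*(-1/30545) = -46586/49399 + 2112/30545 = -1318638682/1508892455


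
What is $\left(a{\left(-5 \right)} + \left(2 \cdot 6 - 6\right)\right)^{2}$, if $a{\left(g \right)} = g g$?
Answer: $961$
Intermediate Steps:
$a{\left(g \right)} = g^{2}$
$\left(a{\left(-5 \right)} + \left(2 \cdot 6 - 6\right)\right)^{2} = \left(\left(-5\right)^{2} + \left(2 \cdot 6 - 6\right)\right)^{2} = \left(25 + \left(12 - 6\right)\right)^{2} = \left(25 + 6\right)^{2} = 31^{2} = 961$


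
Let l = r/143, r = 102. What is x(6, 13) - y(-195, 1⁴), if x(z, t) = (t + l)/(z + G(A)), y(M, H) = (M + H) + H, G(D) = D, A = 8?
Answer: 388347/2002 ≈ 193.98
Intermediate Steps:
l = 102/143 ≈ 0.71329
y(M, H) = M + 2*H (y(M, H) = (H + M) + H = M + 2*H)
x(z, t) = (102/143 + t)/(8 + z) (x(z, t) = (t + 102/143)/(z + 8) = (102/143 + t)/(8 + z))
x(6, 13) - y(-195, 1⁴) = (102/143 + 13)/(8 + 6) - (-195 + 2*1⁴) = (1961/143)/14 - (-195 + 2*1) = (1/14)*(1961/143) - (-195 + 2) = 1961/2002 - 1*(-193) = 1961/2002 + 193 = 388347/2002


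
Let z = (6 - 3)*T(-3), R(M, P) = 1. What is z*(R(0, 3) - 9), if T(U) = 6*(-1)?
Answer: 144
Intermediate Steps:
T(U) = -6
z = -18 (z = (6 - 3)*(-6) = 3*(-6) = -18)
z*(R(0, 3) - 9) = -18*(1 - 9) = -18*(-8) = 144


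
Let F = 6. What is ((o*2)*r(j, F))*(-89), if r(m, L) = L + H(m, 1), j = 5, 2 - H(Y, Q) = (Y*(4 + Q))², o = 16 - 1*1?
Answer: 1647390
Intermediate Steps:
o = 15 (o = 16 - 1 = 15)
H(Y, Q) = 2 - Y²*(4 + Q)² (H(Y, Q) = 2 - (Y*(4 + Q))² = 2 - Y²*(4 + Q)²)
r(m, L) = 2 + L - 25*m² (r(m, L) = L + (2 - m²*(4 + 1)²) = L + (2 - 1*m²*5²) = L + (2 - 1*m²*25) = L + (2 - 25*m²) = 2 + L - 25*m²)
((o*2)*r(j, F))*(-89) = ((15*2)*(2 + 6 - 25*5²))*(-89) = (30*(2 + 6 - 25*25))*(-89) = (30*(2 + 6 - 625))*(-89) = (30*(-617))*(-89) = -18510*(-89) = 1647390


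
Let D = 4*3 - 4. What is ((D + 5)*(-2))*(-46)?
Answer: 1196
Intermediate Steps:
D = 8 (D = 12 - 4 = 8)
((D + 5)*(-2))*(-46) = ((8 + 5)*(-2))*(-46) = (13*(-2))*(-46) = -26*(-46) = 1196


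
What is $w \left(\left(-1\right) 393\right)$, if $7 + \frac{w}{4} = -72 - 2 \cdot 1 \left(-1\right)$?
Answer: $121044$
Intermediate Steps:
$w = -308$ ($w = -28 + 4 \left(-72 - 2 \cdot 1 \left(-1\right)\right) = -28 + 4 \left(-72 - 2 \left(-1\right)\right) = -28 + 4 \left(-72 - -2\right) = -28 + 4 \left(-72 + 2\right) = -28 + 4 \left(-70\right) = -28 - 280 = -308$)
$w \left(\left(-1\right) 393\right) = - 308 \left(\left(-1\right) 393\right) = \left(-308\right) \left(-393\right) = 121044$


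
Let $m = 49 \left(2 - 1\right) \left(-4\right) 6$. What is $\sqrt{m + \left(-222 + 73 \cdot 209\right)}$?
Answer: $\sqrt{13859} \approx 117.72$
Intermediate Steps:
$m = -1176$ ($m = 49 \cdot 1 \left(-4\right) 6 = 49 \left(-4\right) 6 = \left(-196\right) 6 = -1176$)
$\sqrt{m + \left(-222 + 73 \cdot 209\right)} = \sqrt{-1176 + \left(-222 + 73 \cdot 209\right)} = \sqrt{-1176 + \left(-222 + 15257\right)} = \sqrt{-1176 + 15035} = \sqrt{13859}$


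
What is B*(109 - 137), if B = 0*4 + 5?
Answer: -140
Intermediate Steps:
B = 5 (B = 0 + 5 = 5)
B*(109 - 137) = 5*(109 - 137) = 5*(-28) = -140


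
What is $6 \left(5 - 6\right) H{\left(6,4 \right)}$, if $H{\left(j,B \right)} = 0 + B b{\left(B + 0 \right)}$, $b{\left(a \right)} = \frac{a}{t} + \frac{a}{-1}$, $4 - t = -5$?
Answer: $\frac{256}{3} \approx 85.333$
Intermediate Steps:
$t = 9$ ($t = 4 - -5 = 4 + 5 = 9$)
$b{\left(a \right)} = - \frac{8 a}{9}$ ($b{\left(a \right)} = \frac{a}{9} + \frac{a}{-1} = a \frac{1}{9} + a \left(-1\right) = \frac{a}{9} - a = - \frac{8 a}{9}$)
$H{\left(j,B \right)} = - \frac{8 B^{2}}{9}$ ($H{\left(j,B \right)} = 0 + B \left(- \frac{8 \left(B + 0\right)}{9}\right) = 0 + B \left(- \frac{8 B}{9}\right) = 0 - \frac{8 B^{2}}{9} = - \frac{8 B^{2}}{9}$)
$6 \left(5 - 6\right) H{\left(6,4 \right)} = 6 \left(5 - 6\right) \left(- \frac{8 \cdot 4^{2}}{9}\right) = 6 \left(- \frac{\left(-8\right) 16}{9}\right) = 6 \left(\left(-1\right) \left(- \frac{128}{9}\right)\right) = 6 \cdot \frac{128}{9} = \frac{256}{3}$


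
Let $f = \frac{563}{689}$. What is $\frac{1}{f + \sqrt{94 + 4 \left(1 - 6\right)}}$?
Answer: $- \frac{387907}{34812385} + \frac{474721 \sqrt{74}}{34812385} \approx 0.10616$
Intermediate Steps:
$f = \frac{563}{689}$ ($f = 563 \cdot \frac{1}{689} = \frac{563}{689} \approx 0.81713$)
$\frac{1}{f + \sqrt{94 + 4 \left(1 - 6\right)}} = \frac{1}{\frac{563}{689} + \sqrt{94 + 4 \left(1 - 6\right)}} = \frac{1}{\frac{563}{689} + \sqrt{94 + 4 \left(-5\right)}} = \frac{1}{\frac{563}{689} + \sqrt{94 - 20}} = \frac{1}{\frac{563}{689} + \sqrt{74}}$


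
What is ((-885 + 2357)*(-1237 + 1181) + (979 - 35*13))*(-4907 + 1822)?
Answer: 252686180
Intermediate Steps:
((-885 + 2357)*(-1237 + 1181) + (979 - 35*13))*(-4907 + 1822) = (1472*(-56) + (979 - 455))*(-3085) = (-82432 + 524)*(-3085) = -81908*(-3085) = 252686180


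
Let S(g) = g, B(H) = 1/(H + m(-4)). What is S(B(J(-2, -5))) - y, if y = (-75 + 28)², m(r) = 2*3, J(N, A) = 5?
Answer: -24298/11 ≈ -2208.9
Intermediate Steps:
m(r) = 6
B(H) = 1/(6 + H) (B(H) = 1/(H + 6) = 1/(6 + H))
y = 2209 (y = (-47)² = 2209)
S(B(J(-2, -5))) - y = 1/(6 + 5) - 1*2209 = 1/11 - 2209 = -24298/11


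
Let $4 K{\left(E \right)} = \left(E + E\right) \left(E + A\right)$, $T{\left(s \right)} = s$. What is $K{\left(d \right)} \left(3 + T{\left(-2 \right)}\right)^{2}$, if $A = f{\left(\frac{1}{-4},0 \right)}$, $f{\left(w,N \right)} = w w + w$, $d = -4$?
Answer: $\frac{67}{8} \approx 8.375$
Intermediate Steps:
$f{\left(w,N \right)} = w + w^{2}$ ($f{\left(w,N \right)} = w^{2} + w = w + w^{2}$)
$A = - \frac{3}{16}$ ($A = \frac{1 + \frac{1}{-4}}{-4} = - \frac{1 - \frac{1}{4}}{4} = \left(- \frac{1}{4}\right) \frac{3}{4} = - \frac{3}{16} \approx -0.1875$)
$K{\left(E \right)} = \frac{E \left(- \frac{3}{16} + E\right)}{2}$ ($K{\left(E \right)} = \frac{\left(E + E\right) \left(E - \frac{3}{16}\right)}{4} = \frac{2 E \left(- \frac{3}{16} + E\right)}{4} = \frac{E \left(- \frac{3}{16} + E\right)}{2}$)
$K{\left(d \right)} \left(3 + T{\left(-2 \right)}\right)^{2} = \frac{1}{32} \left(-4\right) \left(-3 + 16 \left(-4\right)\right) \left(3 - 2\right)^{2} = \frac{1}{32} \left(-4\right) \left(-3 - 64\right) 1^{2} = \frac{1}{32} \left(-4\right) \left(-67\right) 1 = \frac{67}{8} \cdot 1 = \frac{67}{8}$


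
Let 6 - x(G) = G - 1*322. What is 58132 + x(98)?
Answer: 58362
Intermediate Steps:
x(G) = 328 - G (x(G) = 6 - (G - 1*322) = 6 - (G - 322) = 6 - (-322 + G) = 6 + (322 - G) = 328 - G)
58132 + x(98) = 58132 + (328 - 1*98) = 58132 + (328 - 98) = 58132 + 230 = 58362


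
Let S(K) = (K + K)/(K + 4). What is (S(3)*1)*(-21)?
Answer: -18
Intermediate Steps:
S(K) = 2*K/(4 + K) (S(K) = (2*K)/(4 + K) = 2*K/(4 + K))
(S(3)*1)*(-21) = ((2*3/(4 + 3))*1)*(-21) = ((2*3/7)*1)*(-21) = ((2*3*(⅐))*1)*(-21) = ((6/7)*1)*(-21) = (6/7)*(-21) = -18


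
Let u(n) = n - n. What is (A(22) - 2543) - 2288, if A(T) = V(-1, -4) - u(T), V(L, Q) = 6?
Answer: -4825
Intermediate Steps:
u(n) = 0
A(T) = 6 (A(T) = 6 - 1*0 = 6 + 0 = 6)
(A(22) - 2543) - 2288 = (6 - 2543) - 2288 = -2537 - 2288 = -4825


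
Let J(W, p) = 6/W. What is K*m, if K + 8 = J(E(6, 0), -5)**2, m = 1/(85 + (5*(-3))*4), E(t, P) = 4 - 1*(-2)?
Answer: -7/25 ≈ -0.28000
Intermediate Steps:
E(t, P) = 6 (E(t, P) = 4 + 2 = 6)
m = 1/25 (m = 1/(85 - 15*4) = 1/(85 - 60) = 1/25 ≈ 0.040000)
K = -7 (K = -8 + (6/6)**2 = -8 + (6*(1/6))**2 = -8 + 1**2 = -8 + 1 = -7)
K*m = -7*1/25 = -7/25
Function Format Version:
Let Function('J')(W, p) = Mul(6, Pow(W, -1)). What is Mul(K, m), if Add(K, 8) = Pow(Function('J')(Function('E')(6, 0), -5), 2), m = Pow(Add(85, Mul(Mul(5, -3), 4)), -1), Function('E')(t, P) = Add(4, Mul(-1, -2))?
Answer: Rational(-7, 25) ≈ -0.28000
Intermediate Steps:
Function('E')(t, P) = 6 (Function('E')(t, P) = Add(4, 2) = 6)
m = Rational(1, 25) (m = Pow(Add(85, Mul(-15, 4)), -1) = Pow(Add(85, -60), -1) = Pow(25, -1) = Rational(1, 25) ≈ 0.040000)
K = -7 (K = Add(-8, Pow(Mul(6, Pow(6, -1)), 2)) = Add(-8, Pow(Mul(6, Rational(1, 6)), 2)) = Add(-8, Pow(1, 2)) = Add(-8, 1) = -7)
Mul(K, m) = Mul(-7, Rational(1, 25)) = Rational(-7, 25)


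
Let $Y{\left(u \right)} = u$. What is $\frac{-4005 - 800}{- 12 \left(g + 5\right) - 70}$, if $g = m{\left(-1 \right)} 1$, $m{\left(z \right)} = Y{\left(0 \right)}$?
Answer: $\frac{961}{26} \approx 36.962$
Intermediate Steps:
$m{\left(z \right)} = 0$
$g = 0$ ($g = 0 \cdot 1 = 0$)
$\frac{-4005 - 800}{- 12 \left(g + 5\right) - 70} = \frac{-4005 - 800}{- 12 \left(0 + 5\right) - 70} = - \frac{4805}{\left(-12\right) 5 - 70} = - \frac{4805}{-60 - 70} = - \frac{4805}{-130} = \left(-4805\right) \left(- \frac{1}{130}\right) = \frac{961}{26}$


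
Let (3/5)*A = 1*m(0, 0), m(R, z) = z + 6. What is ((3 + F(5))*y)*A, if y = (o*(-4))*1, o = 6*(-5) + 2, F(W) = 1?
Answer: 4480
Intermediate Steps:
m(R, z) = 6 + z
A = 10 (A = 5*(1*(6 + 0))/3 = 5*(1*6)/3 = (5/3)*6 = 10)
o = -28 (o = -30 + 2 = -28)
y = 112 (y = -28*(-4)*1 = 112*1 = 112)
((3 + F(5))*y)*A = ((3 + 1)*112)*10 = (4*112)*10 = 448*10 = 4480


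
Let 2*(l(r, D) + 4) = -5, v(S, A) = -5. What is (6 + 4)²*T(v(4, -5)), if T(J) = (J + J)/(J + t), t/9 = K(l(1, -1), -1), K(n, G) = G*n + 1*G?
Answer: -2000/89 ≈ -22.472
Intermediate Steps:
l(r, D) = -13/2 (l(r, D) = -4 + (½)*(-5) = -4 - 5/2 = -13/2)
K(n, G) = G + G*n (K(n, G) = G*n + G = G + G*n)
t = 99/2 (t = 9*(-(1 - 13/2)) = 9*(-1*(-11/2)) = 9*(11/2) = 99/2 ≈ 49.500)
T(J) = 2*J/(99/2 + J) (T(J) = (J + J)/(J + 99/2) = (2*J)/(99/2 + J) = 2*J/(99/2 + J))
(6 + 4)²*T(v(4, -5)) = (6 + 4)²*(4*(-5)/(99 + 2*(-5))) = 10²*(4*(-5)/(99 - 10)) = 100*(4*(-5)/89) = 100*(4*(-5)*(1/89)) = 100*(-20/89) = -2000/89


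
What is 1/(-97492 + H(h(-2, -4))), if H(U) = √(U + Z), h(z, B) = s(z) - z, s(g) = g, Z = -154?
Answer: -48746/4752345109 - I*√154/9504690218 ≈ -1.0257e-5 - 1.3056e-9*I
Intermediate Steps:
h(z, B) = 0 (h(z, B) = z - z = 0)
H(U) = √(-154 + U) (H(U) = √(U - 154) = √(-154 + U))
1/(-97492 + H(h(-2, -4))) = 1/(-97492 + √(-154 + 0)) = 1/(-97492 + √(-154)) = 1/(-97492 + I*√154)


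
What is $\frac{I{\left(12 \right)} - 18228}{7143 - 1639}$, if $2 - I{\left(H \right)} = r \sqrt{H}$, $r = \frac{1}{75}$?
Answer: $- \frac{9113}{2752} - \frac{\sqrt{3}}{206400} \approx -3.3114$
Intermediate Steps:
$r = \frac{1}{75} \approx 0.013333$
$I{\left(H \right)} = 2 - \frac{\sqrt{H}}{75}$
$\frac{I{\left(12 \right)} - 18228}{7143 - 1639} = \frac{\left(2 - \frac{\sqrt{12}}{75}\right) - 18228}{7143 - 1639} = \frac{\left(2 - \frac{2 \sqrt{3}}{75}\right) - 18228}{5504} = \left(\left(2 - \frac{2 \sqrt{3}}{75}\right) - 18228\right) \frac{1}{5504} = \left(-18226 - \frac{2 \sqrt{3}}{75}\right) \frac{1}{5504} = - \frac{9113}{2752} - \frac{\sqrt{3}}{206400}$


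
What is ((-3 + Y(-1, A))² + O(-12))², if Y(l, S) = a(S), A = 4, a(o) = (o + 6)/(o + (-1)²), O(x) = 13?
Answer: 196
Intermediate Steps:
a(o) = (6 + o)/(1 + o) (a(o) = (6 + o)/(o + 1) = (6 + o)/(1 + o))
Y(l, S) = (6 + S)/(1 + S)
((-3 + Y(-1, A))² + O(-12))² = ((-3 + (6 + 4)/(1 + 4))² + 13)² = ((-3 + 10/5)² + 13)² = ((-3 + (⅕)*10)² + 13)² = ((-3 + 2)² + 13)² = ((-1)² + 13)² = (1 + 13)² = 14² = 196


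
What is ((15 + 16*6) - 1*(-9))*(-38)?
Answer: -4560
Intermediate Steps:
((15 + 16*6) - 1*(-9))*(-38) = ((15 + 96) + 9)*(-38) = (111 + 9)*(-38) = 120*(-38) = -4560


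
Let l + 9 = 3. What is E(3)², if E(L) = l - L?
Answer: 81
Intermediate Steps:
l = -6 (l = -9 + 3 = -6)
E(L) = -6 - L
E(3)² = (-6 - 1*3)² = (-6 - 3)² = (-9)² = 81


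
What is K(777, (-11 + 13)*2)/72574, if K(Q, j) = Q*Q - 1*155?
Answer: 301787/36287 ≈ 8.3167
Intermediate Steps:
K(Q, j) = -155 + Q² (K(Q, j) = Q² - 155 = -155 + Q²)
K(777, (-11 + 13)*2)/72574 = (-155 + 777²)/72574 = (-155 + 603729)*(1/72574) = 603574*(1/72574) = 301787/36287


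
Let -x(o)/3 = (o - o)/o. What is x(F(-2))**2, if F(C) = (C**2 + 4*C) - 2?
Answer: 0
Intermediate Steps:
F(C) = -2 + C**2 + 4*C
x(o) = 0 (x(o) = -3*(o - o)/o = -0/o = -3*0 = 0)
x(F(-2))**2 = 0**2 = 0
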